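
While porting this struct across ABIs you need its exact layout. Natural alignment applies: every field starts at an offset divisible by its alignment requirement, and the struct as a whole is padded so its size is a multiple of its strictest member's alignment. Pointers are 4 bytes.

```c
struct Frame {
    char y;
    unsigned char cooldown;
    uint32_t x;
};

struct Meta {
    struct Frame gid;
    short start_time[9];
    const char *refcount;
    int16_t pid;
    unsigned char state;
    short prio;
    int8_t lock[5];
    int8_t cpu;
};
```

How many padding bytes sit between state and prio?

1

Frame: y at 0 (size 1, align 1) → ends 1; cooldown at 1 (size 1, align 1) → ends 2; pad 2 to align 4 for x; x at 4 (size 4, align 4) → ends 8; total 8 bytes, alignment 4
gid at 0 (size 8, align 4) → ends 8
start_time at 8 (size 18, align 2) → ends 26
pad 2 to align 4 for refcount
refcount at 28 (size 4, align 4) → ends 32
pid at 32 (size 2, align 2) → ends 34
state at 34 (size 1, align 1) → ends 35
pad 1 to align 2 for prio
prio at 36 (size 2, align 2) → ends 38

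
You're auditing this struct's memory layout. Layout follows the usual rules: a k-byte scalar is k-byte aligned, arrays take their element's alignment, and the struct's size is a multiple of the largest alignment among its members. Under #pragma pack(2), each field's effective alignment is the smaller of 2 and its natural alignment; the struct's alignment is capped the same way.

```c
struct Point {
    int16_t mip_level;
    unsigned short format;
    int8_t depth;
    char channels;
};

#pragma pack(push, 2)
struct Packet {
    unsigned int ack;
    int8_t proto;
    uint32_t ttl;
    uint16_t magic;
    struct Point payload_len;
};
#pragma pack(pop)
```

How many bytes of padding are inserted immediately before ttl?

Point: @0: mip_level [2B, align 2] → 2; @2: format [2B, align 2] → 4; @4: depth [1B, align 1] → 5; @5: channels [1B, align 1] → 6; size 6, align 2
@0: ack [4B, align 2] → 4
@4: proto [1B, align 1] → 5
+1 pad (align 2)
@6: ttl [4B, align 2] → 10

1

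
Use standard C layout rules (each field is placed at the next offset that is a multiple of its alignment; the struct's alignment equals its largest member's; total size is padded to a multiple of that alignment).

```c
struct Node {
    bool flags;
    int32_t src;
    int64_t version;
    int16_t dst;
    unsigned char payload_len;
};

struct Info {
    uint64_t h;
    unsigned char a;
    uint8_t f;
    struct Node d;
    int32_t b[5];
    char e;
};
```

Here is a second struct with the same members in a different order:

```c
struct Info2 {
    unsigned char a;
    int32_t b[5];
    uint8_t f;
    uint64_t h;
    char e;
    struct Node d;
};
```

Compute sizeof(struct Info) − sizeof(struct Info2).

Node: 0..1  flags  (1B, 1-aligned); 1..4  -- padding (3B); 4..8  src  (4B, 4-aligned); 8..16  version  (8B, 8-aligned); 16..18  dst  (2B, 2-aligned); 18..19  payload_len  (1B, 1-aligned); 19..24  -- tail padding (5B); sizeof = 24, alignof = 8
0..8  h  (8B, 8-aligned)
8..9  a  (1B, 1-aligned)
9..10  f  (1B, 1-aligned)
10..16  -- padding (6B)
16..40  d  (24B, 8-aligned)
40..60  b  (20B, 4-aligned)
60..61  e  (1B, 1-aligned)
61..64  -- tail padding (3B)
sizeof = 64, alignof = 8
— Info2 —
0..1  a  (1B, 1-aligned)
1..4  -- padding (3B)
4..24  b  (20B, 4-aligned)
24..25  f  (1B, 1-aligned)
25..32  -- padding (7B)
32..40  h  (8B, 8-aligned)
40..41  e  (1B, 1-aligned)
41..48  -- padding (7B)
48..72  d  (24B, 8-aligned)
sizeof = 72, alignof = 8
64 − 72 = -8

-8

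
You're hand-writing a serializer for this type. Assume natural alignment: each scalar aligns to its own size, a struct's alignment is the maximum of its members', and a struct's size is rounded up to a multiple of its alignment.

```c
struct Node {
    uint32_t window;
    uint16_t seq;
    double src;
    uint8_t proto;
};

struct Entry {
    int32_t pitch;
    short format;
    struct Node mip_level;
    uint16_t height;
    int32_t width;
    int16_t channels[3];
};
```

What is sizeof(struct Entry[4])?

Node: 0..4  window  (4B, 4-aligned); 4..6  seq  (2B, 2-aligned); 6..8  -- padding (2B); 8..16  src  (8B, 8-aligned); 16..17  proto  (1B, 1-aligned); 17..24  -- tail padding (7B); sizeof = 24, alignof = 8
0..4  pitch  (4B, 4-aligned)
4..6  format  (2B, 2-aligned)
6..8  -- padding (2B)
8..32  mip_level  (24B, 8-aligned)
32..34  height  (2B, 2-aligned)
34..36  -- padding (2B)
36..40  width  (4B, 4-aligned)
40..46  channels  (6B, 2-aligned)
46..48  -- tail padding (2B)
sizeof = 48, alignof = 8
array of 4: 4 × 48 = 192

192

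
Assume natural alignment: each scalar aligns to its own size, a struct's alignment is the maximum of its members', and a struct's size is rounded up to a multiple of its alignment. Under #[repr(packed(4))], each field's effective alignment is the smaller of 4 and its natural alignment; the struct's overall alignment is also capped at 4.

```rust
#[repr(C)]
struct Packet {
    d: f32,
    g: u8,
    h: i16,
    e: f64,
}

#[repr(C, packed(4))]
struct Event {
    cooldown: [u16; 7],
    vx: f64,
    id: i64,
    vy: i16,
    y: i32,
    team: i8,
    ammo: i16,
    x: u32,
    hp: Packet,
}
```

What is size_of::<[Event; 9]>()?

576

Packet: d at 0 (size 4, align 4) → ends 4; g at 4 (size 1, align 1) → ends 5; pad 1 to align 2 for h; h at 6 (size 2, align 2) → ends 8; e at 8 (size 8, align 8) → ends 16; total 16 bytes, alignment 8
cooldown at 0 (size 14, align 2) → ends 14
pad 2 to align 4 for vx
vx at 16 (size 8, align 4) → ends 24
id at 24 (size 8, align 4) → ends 32
vy at 32 (size 2, align 2) → ends 34
pad 2 to align 4 for y
y at 36 (size 4, align 4) → ends 40
team at 40 (size 1, align 1) → ends 41
pad 1 to align 2 for ammo
ammo at 42 (size 2, align 2) → ends 44
x at 44 (size 4, align 4) → ends 48
hp at 48 (size 16, align 4) → ends 64
total 64 bytes, alignment 4
array of 9: 9 × 64 = 576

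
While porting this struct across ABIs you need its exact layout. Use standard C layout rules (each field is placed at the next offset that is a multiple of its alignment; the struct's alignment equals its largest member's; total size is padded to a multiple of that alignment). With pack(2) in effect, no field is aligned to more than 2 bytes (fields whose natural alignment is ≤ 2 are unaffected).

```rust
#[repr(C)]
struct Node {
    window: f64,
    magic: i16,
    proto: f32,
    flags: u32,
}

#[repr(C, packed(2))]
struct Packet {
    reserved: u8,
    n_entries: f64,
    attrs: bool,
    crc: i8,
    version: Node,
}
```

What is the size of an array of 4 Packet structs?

144

Node: @0: window [8B, align 8] → 8; @8: magic [2B, align 2] → 10; +2 pad (align 4); @12: proto [4B, align 4] → 16; @16: flags [4B, align 4] → 20; +4 tail pad (align 8); size 24, align 8
@0: reserved [1B, align 1] → 1
+1 pad (align 2)
@2: n_entries [8B, align 2] → 10
@10: attrs [1B, align 1] → 11
@11: crc [1B, align 1] → 12
@12: version [24B, align 2] → 36
size 36, align 2
array of 4: 4 × 36 = 144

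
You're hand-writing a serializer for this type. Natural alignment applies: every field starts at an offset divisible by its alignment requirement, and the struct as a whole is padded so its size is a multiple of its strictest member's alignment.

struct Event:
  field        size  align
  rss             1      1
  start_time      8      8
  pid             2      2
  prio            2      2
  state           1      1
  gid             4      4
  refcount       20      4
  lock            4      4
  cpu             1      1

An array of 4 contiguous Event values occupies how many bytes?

224

0..1  rss  (1B, 1-aligned)
1..8  -- padding (7B)
8..16  start_time  (8B, 8-aligned)
16..18  pid  (2B, 2-aligned)
18..20  prio  (2B, 2-aligned)
20..21  state  (1B, 1-aligned)
21..24  -- padding (3B)
24..28  gid  (4B, 4-aligned)
28..48  refcount  (20B, 4-aligned)
48..52  lock  (4B, 4-aligned)
52..53  cpu  (1B, 1-aligned)
53..56  -- tail padding (3B)
sizeof = 56, alignof = 8
array of 4: 4 × 56 = 224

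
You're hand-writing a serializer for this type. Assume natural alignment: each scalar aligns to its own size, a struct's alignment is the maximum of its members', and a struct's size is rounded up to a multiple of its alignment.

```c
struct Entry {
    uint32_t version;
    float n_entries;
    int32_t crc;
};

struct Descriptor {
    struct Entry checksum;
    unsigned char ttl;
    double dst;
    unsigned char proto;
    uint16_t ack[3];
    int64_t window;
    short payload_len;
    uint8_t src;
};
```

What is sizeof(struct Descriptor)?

48

Entry: 0..4  version  (4B, 4-aligned); 4..8  n_entries  (4B, 4-aligned); 8..12  crc  (4B, 4-aligned); sizeof = 12, alignof = 4
0..12  checksum  (12B, 4-aligned)
12..13  ttl  (1B, 1-aligned)
13..16  -- padding (3B)
16..24  dst  (8B, 8-aligned)
24..25  proto  (1B, 1-aligned)
25..26  -- padding (1B)
26..32  ack  (6B, 2-aligned)
32..40  window  (8B, 8-aligned)
40..42  payload_len  (2B, 2-aligned)
42..43  src  (1B, 1-aligned)
43..48  -- tail padding (5B)
sizeof = 48, alignof = 8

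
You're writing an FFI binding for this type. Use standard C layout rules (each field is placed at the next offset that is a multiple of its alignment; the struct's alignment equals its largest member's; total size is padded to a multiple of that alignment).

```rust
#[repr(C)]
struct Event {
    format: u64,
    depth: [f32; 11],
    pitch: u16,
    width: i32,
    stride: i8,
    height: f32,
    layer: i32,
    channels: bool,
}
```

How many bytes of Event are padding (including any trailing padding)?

12

@0: format [8B, align 8] → 8
@8: depth [44B, align 4] → 52
@52: pitch [2B, align 2] → 54
+2 pad (align 4)
@56: width [4B, align 4] → 60
@60: stride [1B, align 1] → 61
+3 pad (align 4)
@64: height [4B, align 4] → 68
@68: layer [4B, align 4] → 72
@72: channels [1B, align 1] → 73
+7 tail pad (align 8)
size 80, align 8
data bytes 68, size 80 → padding 12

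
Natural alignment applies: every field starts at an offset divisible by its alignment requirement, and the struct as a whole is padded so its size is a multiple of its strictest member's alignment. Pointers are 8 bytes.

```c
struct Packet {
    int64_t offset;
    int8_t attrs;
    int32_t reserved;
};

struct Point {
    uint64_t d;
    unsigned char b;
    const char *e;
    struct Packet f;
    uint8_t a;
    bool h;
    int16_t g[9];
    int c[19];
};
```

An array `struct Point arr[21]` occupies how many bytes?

Packet: offset at 0 (size 8, align 8) → ends 8; attrs at 8 (size 1, align 1) → ends 9; pad 3 to align 4 for reserved; reserved at 12 (size 4, align 4) → ends 16; total 16 bytes, alignment 8
d at 0 (size 8, align 8) → ends 8
b at 8 (size 1, align 1) → ends 9
pad 7 to align 8 for e
e at 16 (size 8, align 8) → ends 24
f at 24 (size 16, align 8) → ends 40
a at 40 (size 1, align 1) → ends 41
h at 41 (size 1, align 1) → ends 42
g at 42 (size 18, align 2) → ends 60
c at 60 (size 76, align 4) → ends 136
total 136 bytes, alignment 8
array of 21: 21 × 136 = 2856

2856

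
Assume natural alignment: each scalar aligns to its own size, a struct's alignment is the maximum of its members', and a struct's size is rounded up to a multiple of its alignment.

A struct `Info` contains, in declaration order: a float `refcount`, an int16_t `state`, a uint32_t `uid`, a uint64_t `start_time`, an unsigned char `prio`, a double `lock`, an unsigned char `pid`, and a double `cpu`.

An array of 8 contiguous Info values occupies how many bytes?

0..4  refcount  (4B, 4-aligned)
4..6  state  (2B, 2-aligned)
6..8  -- padding (2B)
8..12  uid  (4B, 4-aligned)
12..16  -- padding (4B)
16..24  start_time  (8B, 8-aligned)
24..25  prio  (1B, 1-aligned)
25..32  -- padding (7B)
32..40  lock  (8B, 8-aligned)
40..41  pid  (1B, 1-aligned)
41..48  -- padding (7B)
48..56  cpu  (8B, 8-aligned)
sizeof = 56, alignof = 8
array of 8: 8 × 56 = 448

448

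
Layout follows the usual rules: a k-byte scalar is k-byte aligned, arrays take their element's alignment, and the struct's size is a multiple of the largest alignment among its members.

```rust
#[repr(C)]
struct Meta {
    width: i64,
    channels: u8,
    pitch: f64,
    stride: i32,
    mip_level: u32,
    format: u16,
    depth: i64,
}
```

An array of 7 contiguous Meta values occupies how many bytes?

width at 0 (size 8, align 8) → ends 8
channels at 8 (size 1, align 1) → ends 9
pad 7 to align 8 for pitch
pitch at 16 (size 8, align 8) → ends 24
stride at 24 (size 4, align 4) → ends 28
mip_level at 28 (size 4, align 4) → ends 32
format at 32 (size 2, align 2) → ends 34
pad 6 to align 8 for depth
depth at 40 (size 8, align 8) → ends 48
total 48 bytes, alignment 8
array of 7: 7 × 48 = 336

336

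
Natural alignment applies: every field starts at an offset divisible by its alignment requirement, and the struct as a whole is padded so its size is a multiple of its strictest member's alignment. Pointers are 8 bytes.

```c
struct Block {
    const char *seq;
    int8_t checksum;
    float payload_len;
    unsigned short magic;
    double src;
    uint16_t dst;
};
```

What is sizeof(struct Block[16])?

@0: seq [8B, align 8] → 8
@8: checksum [1B, align 1] → 9
+3 pad (align 4)
@12: payload_len [4B, align 4] → 16
@16: magic [2B, align 2] → 18
+6 pad (align 8)
@24: src [8B, align 8] → 32
@32: dst [2B, align 2] → 34
+6 tail pad (align 8)
size 40, align 8
array of 16: 16 × 40 = 640

640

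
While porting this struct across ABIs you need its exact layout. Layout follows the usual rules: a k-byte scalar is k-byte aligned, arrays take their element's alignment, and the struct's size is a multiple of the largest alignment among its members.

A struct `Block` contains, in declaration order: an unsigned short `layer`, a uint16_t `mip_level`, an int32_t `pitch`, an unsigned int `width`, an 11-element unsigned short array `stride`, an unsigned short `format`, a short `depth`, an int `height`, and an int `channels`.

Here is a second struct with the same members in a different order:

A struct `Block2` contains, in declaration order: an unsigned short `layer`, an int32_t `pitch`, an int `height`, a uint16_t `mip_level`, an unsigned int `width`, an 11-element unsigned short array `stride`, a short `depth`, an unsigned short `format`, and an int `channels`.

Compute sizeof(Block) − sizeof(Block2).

layer at 0 (size 2, align 2) → ends 2
mip_level at 2 (size 2, align 2) → ends 4
pitch at 4 (size 4, align 4) → ends 8
width at 8 (size 4, align 4) → ends 12
stride at 12 (size 22, align 2) → ends 34
format at 34 (size 2, align 2) → ends 36
depth at 36 (size 2, align 2) → ends 38
pad 2 to align 4 for height
height at 40 (size 4, align 4) → ends 44
channels at 44 (size 4, align 4) → ends 48
total 48 bytes, alignment 4
— Block2 —
layer at 0 (size 2, align 2) → ends 2
pad 2 to align 4 for pitch
pitch at 4 (size 4, align 4) → ends 8
height at 8 (size 4, align 4) → ends 12
mip_level at 12 (size 2, align 2) → ends 14
pad 2 to align 4 for width
width at 16 (size 4, align 4) → ends 20
stride at 20 (size 22, align 2) → ends 42
depth at 42 (size 2, align 2) → ends 44
format at 44 (size 2, align 2) → ends 46
pad 2 to align 4 for channels
channels at 48 (size 4, align 4) → ends 52
total 52 bytes, alignment 4
48 − 52 = -4

-4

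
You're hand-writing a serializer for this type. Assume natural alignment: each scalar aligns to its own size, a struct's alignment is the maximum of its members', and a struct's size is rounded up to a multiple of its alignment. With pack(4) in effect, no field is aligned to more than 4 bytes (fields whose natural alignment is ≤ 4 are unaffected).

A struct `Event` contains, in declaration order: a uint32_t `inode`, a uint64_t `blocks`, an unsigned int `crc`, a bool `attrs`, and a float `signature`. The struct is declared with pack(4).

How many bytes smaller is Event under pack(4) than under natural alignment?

8

natural layout:
  0..4  inode  (4B, 4-aligned)
  4..8  -- padding (4B)
  8..16  blocks  (8B, 8-aligned)
  16..20  crc  (4B, 4-aligned)
  20..21  attrs  (1B, 1-aligned)
  21..24  -- padding (3B)
  24..28  signature  (4B, 4-aligned)
  28..32  -- tail padding (4B)
  sizeof = 32, alignof = 8
packed(4) layout:
  0..4  inode  (4B, 4-aligned)
  4..12  blocks  (8B, 4-aligned)
  12..16  crc  (4B, 4-aligned)
  16..17  attrs  (1B, 1-aligned)
  17..20  -- padding (3B)
  20..24  signature  (4B, 4-aligned)
  sizeof = 24, alignof = 4
32 − 24 = 8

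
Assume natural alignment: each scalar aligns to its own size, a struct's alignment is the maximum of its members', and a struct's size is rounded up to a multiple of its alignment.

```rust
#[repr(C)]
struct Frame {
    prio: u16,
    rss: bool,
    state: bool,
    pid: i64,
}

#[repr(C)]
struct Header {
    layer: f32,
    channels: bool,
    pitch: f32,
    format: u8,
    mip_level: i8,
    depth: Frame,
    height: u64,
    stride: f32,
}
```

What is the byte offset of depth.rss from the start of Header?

Frame: 0..2  prio  (2B, 2-aligned); 2..3  rss  (1B, 1-aligned); 3..4  state  (1B, 1-aligned); 4..8  -- padding (4B); 8..16  pid  (8B, 8-aligned); sizeof = 16, alignof = 8
0..4  layer  (4B, 4-aligned)
4..5  channels  (1B, 1-aligned)
5..8  -- padding (3B)
8..12  pitch  (4B, 4-aligned)
12..13  format  (1B, 1-aligned)
13..14  mip_level  (1B, 1-aligned)
14..16  -- padding (2B)
16..32  depth  (16B, 8-aligned)
within Frame: rss at 2
16 + 2 = 18

18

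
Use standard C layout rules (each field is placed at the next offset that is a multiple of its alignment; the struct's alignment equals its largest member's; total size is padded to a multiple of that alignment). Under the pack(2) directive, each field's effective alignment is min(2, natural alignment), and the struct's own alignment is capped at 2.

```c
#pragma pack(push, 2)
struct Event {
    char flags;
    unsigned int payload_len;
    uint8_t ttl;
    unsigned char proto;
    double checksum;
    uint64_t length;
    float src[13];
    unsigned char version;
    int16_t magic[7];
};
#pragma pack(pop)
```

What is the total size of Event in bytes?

flags at 0 (size 1, align 1) → ends 1
pad 1 to align 2 for payload_len
payload_len at 2 (size 4, align 2) → ends 6
ttl at 6 (size 1, align 1) → ends 7
proto at 7 (size 1, align 1) → ends 8
checksum at 8 (size 8, align 2) → ends 16
length at 16 (size 8, align 2) → ends 24
src at 24 (size 52, align 2) → ends 76
version at 76 (size 1, align 1) → ends 77
pad 1 to align 2 for magic
magic at 78 (size 14, align 2) → ends 92
total 92 bytes, alignment 2

92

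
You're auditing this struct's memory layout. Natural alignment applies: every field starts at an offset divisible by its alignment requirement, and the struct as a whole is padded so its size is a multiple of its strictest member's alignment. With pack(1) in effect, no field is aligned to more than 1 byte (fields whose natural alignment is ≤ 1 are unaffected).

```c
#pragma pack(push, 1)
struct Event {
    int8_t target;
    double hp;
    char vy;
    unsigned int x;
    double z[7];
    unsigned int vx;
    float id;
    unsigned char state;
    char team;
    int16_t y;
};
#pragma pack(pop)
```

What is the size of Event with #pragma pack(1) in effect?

0..1  target  (1B, 1-aligned)
1..9  hp  (8B, 1-aligned)
9..10  vy  (1B, 1-aligned)
10..14  x  (4B, 1-aligned)
14..70  z  (56B, 1-aligned)
70..74  vx  (4B, 1-aligned)
74..78  id  (4B, 1-aligned)
78..79  state  (1B, 1-aligned)
79..80  team  (1B, 1-aligned)
80..82  y  (2B, 1-aligned)
sizeof = 82, alignof = 1

82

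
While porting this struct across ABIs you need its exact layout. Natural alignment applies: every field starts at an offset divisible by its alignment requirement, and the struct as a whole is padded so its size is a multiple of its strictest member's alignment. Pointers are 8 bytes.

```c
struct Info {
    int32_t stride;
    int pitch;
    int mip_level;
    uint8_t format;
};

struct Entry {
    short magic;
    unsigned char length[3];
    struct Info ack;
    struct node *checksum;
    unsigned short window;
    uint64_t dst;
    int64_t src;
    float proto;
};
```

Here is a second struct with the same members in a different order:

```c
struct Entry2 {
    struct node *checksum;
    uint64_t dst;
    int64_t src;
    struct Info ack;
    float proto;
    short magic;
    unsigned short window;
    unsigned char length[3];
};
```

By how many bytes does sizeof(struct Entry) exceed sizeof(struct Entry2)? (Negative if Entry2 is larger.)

Info: @0: stride [4B, align 4] → 4; @4: pitch [4B, align 4] → 8; @8: mip_level [4B, align 4] → 12; @12: format [1B, align 1] → 13; +3 tail pad (align 4); size 16, align 4
@0: magic [2B, align 2] → 2
@2: length [3B, align 1] → 5
+3 pad (align 4)
@8: ack [16B, align 4] → 24
@24: checksum [8B, align 8] → 32
@32: window [2B, align 2] → 34
+6 pad (align 8)
@40: dst [8B, align 8] → 48
@48: src [8B, align 8] → 56
@56: proto [4B, align 4] → 60
+4 tail pad (align 8)
size 64, align 8
— Entry2 —
@0: checksum [8B, align 8] → 8
@8: dst [8B, align 8] → 16
@16: src [8B, align 8] → 24
@24: ack [16B, align 4] → 40
@40: proto [4B, align 4] → 44
@44: magic [2B, align 2] → 46
@46: window [2B, align 2] → 48
@48: length [3B, align 1] → 51
+5 tail pad (align 8)
size 56, align 8
64 − 56 = 8

8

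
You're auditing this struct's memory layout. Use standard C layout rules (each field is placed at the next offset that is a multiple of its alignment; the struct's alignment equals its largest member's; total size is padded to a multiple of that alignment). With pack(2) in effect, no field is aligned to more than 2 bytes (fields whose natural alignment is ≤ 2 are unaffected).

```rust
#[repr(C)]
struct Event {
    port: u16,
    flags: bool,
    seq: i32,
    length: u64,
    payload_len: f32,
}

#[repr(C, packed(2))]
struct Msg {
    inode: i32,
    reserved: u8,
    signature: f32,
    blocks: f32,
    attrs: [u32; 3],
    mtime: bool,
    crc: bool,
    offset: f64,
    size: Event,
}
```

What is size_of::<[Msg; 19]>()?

1140

Event: 0..2  port  (2B, 2-aligned); 2..3  flags  (1B, 1-aligned); 3..4  -- padding (1B); 4..8  seq  (4B, 4-aligned); 8..16  length  (8B, 8-aligned); 16..20  payload_len  (4B, 4-aligned); 20..24  -- tail padding (4B); sizeof = 24, alignof = 8
0..4  inode  (4B, 2-aligned)
4..5  reserved  (1B, 1-aligned)
5..6  -- padding (1B)
6..10  signature  (4B, 2-aligned)
10..14  blocks  (4B, 2-aligned)
14..26  attrs  (12B, 2-aligned)
26..27  mtime  (1B, 1-aligned)
27..28  crc  (1B, 1-aligned)
28..36  offset  (8B, 2-aligned)
36..60  size  (24B, 2-aligned)
sizeof = 60, alignof = 2
array of 19: 19 × 60 = 1140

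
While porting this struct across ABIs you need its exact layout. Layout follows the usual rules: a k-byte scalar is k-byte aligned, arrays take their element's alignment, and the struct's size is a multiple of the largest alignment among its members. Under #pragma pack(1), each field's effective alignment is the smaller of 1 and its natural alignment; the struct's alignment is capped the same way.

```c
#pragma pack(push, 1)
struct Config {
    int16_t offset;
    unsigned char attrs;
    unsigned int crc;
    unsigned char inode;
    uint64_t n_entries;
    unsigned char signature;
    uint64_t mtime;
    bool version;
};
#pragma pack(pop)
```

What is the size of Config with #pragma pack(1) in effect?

@0: offset [2B, align 1] → 2
@2: attrs [1B, align 1] → 3
@3: crc [4B, align 1] → 7
@7: inode [1B, align 1] → 8
@8: n_entries [8B, align 1] → 16
@16: signature [1B, align 1] → 17
@17: mtime [8B, align 1] → 25
@25: version [1B, align 1] → 26
size 26, align 1

26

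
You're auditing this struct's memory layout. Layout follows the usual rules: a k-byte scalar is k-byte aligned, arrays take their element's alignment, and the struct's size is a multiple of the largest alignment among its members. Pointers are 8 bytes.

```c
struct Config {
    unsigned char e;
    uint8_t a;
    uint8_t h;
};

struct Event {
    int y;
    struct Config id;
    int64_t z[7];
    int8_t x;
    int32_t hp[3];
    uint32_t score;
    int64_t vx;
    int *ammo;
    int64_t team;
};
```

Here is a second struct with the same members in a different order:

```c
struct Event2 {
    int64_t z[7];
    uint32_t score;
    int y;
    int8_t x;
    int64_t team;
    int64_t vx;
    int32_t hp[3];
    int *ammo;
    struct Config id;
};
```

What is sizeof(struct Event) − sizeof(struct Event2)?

Config: e at 0 (size 1, align 1) → ends 1; a at 1 (size 1, align 1) → ends 2; h at 2 (size 1, align 1) → ends 3; total 3 bytes, alignment 1
y at 0 (size 4, align 4) → ends 4
id at 4 (size 3, align 1) → ends 7
pad 1 to align 8 for z
z at 8 (size 56, align 8) → ends 64
x at 64 (size 1, align 1) → ends 65
pad 3 to align 4 for hp
hp at 68 (size 12, align 4) → ends 80
score at 80 (size 4, align 4) → ends 84
pad 4 to align 8 for vx
vx at 88 (size 8, align 8) → ends 96
ammo at 96 (size 8, align 8) → ends 104
team at 104 (size 8, align 8) → ends 112
total 112 bytes, alignment 8
— Event2 —
z at 0 (size 56, align 8) → ends 56
score at 56 (size 4, align 4) → ends 60
y at 60 (size 4, align 4) → ends 64
x at 64 (size 1, align 1) → ends 65
pad 7 to align 8 for team
team at 72 (size 8, align 8) → ends 80
vx at 80 (size 8, align 8) → ends 88
hp at 88 (size 12, align 4) → ends 100
pad 4 to align 8 for ammo
ammo at 104 (size 8, align 8) → ends 112
id at 112 (size 3, align 1) → ends 115
tail pad 5 to reach multiple of 8
total 120 bytes, alignment 8
112 − 120 = -8

-8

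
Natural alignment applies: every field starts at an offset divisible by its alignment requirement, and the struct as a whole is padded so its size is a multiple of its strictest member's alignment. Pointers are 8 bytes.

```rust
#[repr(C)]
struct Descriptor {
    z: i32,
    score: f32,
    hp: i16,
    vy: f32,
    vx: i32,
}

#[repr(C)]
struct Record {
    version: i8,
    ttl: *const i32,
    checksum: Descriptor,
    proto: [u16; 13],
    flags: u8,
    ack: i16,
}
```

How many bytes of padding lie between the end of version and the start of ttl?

7

Descriptor: z at 0 (size 4, align 4) → ends 4; score at 4 (size 4, align 4) → ends 8; hp at 8 (size 2, align 2) → ends 10; pad 2 to align 4 for vy; vy at 12 (size 4, align 4) → ends 16; vx at 16 (size 4, align 4) → ends 20; total 20 bytes, alignment 4
version at 0 (size 1, align 1) → ends 1
pad 7 to align 8 for ttl
ttl at 8 (size 8, align 8) → ends 16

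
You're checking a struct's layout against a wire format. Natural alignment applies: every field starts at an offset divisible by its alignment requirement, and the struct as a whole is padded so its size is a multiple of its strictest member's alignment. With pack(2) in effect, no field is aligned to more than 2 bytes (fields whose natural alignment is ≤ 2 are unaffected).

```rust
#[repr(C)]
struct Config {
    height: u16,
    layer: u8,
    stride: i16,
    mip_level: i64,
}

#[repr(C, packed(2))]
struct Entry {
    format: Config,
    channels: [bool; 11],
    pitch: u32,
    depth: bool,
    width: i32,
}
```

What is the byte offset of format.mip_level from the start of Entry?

Config: height at 0 (size 2, align 2) → ends 2; layer at 2 (size 1, align 1) → ends 3; pad 1 to align 2 for stride; stride at 4 (size 2, align 2) → ends 6; pad 2 to align 8 for mip_level; mip_level at 8 (size 8, align 8) → ends 16; total 16 bytes, alignment 8
format at 0 (size 16, align 2) → ends 16
within Config: mip_level at 8
0 + 8 = 8

8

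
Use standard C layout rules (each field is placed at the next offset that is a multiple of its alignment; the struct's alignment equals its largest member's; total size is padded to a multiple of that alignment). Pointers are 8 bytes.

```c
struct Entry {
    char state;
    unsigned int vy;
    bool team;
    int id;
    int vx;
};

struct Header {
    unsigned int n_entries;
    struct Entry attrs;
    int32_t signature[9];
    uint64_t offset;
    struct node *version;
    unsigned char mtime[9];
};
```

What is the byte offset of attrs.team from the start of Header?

Entry: state at 0 (size 1, align 1) → ends 1; pad 3 to align 4 for vy; vy at 4 (size 4, align 4) → ends 8; team at 8 (size 1, align 1) → ends 9; pad 3 to align 4 for id; id at 12 (size 4, align 4) → ends 16; vx at 16 (size 4, align 4) → ends 20; total 20 bytes, alignment 4
n_entries at 0 (size 4, align 4) → ends 4
attrs at 4 (size 20, align 4) → ends 24
within Entry: team at 8
4 + 8 = 12

12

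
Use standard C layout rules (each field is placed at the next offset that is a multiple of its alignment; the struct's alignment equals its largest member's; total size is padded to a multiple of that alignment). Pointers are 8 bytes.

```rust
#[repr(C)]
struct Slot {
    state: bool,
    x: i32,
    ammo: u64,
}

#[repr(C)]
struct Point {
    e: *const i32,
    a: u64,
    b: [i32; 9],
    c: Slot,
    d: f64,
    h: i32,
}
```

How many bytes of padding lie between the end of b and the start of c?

Slot: 0..1  state  (1B, 1-aligned); 1..4  -- padding (3B); 4..8  x  (4B, 4-aligned); 8..16  ammo  (8B, 8-aligned); sizeof = 16, alignof = 8
0..8  e  (8B, 8-aligned)
8..16  a  (8B, 8-aligned)
16..52  b  (36B, 4-aligned)
52..56  -- padding (4B)
56..72  c  (16B, 8-aligned)

4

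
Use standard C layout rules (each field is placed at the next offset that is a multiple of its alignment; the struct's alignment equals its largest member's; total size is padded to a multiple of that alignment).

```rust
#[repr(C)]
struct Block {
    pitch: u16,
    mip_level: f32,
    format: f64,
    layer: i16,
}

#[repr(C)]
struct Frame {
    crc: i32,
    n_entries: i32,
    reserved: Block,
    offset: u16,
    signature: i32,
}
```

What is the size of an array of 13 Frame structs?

Block: @0: pitch [2B, align 2] → 2; +2 pad (align 4); @4: mip_level [4B, align 4] → 8; @8: format [8B, align 8] → 16; @16: layer [2B, align 2] → 18; +6 tail pad (align 8); size 24, align 8
@0: crc [4B, align 4] → 4
@4: n_entries [4B, align 4] → 8
@8: reserved [24B, align 8] → 32
@32: offset [2B, align 2] → 34
+2 pad (align 4)
@36: signature [4B, align 4] → 40
size 40, align 8
array of 13: 13 × 40 = 520

520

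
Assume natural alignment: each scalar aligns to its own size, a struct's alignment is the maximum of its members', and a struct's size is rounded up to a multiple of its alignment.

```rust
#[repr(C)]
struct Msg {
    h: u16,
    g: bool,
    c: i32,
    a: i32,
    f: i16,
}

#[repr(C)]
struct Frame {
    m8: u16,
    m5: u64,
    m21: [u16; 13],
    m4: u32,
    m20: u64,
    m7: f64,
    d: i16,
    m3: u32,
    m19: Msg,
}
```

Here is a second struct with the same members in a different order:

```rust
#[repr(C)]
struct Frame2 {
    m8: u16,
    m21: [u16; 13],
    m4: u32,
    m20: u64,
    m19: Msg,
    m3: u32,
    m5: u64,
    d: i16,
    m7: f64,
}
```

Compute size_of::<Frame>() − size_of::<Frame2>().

Msg: 0..2  h  (2B, 2-aligned); 2..3  g  (1B, 1-aligned); 3..4  -- padding (1B); 4..8  c  (4B, 4-aligned); 8..12  a  (4B, 4-aligned); 12..14  f  (2B, 2-aligned); 14..16  -- tail padding (2B); sizeof = 16, alignof = 4
0..2  m8  (2B, 2-aligned)
2..8  -- padding (6B)
8..16  m5  (8B, 8-aligned)
16..42  m21  (26B, 2-aligned)
42..44  -- padding (2B)
44..48  m4  (4B, 4-aligned)
48..56  m20  (8B, 8-aligned)
56..64  m7  (8B, 8-aligned)
64..66  d  (2B, 2-aligned)
66..68  -- padding (2B)
68..72  m3  (4B, 4-aligned)
72..88  m19  (16B, 4-aligned)
sizeof = 88, alignof = 8
— Frame2 —
0..2  m8  (2B, 2-aligned)
2..28  m21  (26B, 2-aligned)
28..32  m4  (4B, 4-aligned)
32..40  m20  (8B, 8-aligned)
40..56  m19  (16B, 4-aligned)
56..60  m3  (4B, 4-aligned)
60..64  -- padding (4B)
64..72  m5  (8B, 8-aligned)
72..74  d  (2B, 2-aligned)
74..80  -- padding (6B)
80..88  m7  (8B, 8-aligned)
sizeof = 88, alignof = 8
88 − 88 = 0

0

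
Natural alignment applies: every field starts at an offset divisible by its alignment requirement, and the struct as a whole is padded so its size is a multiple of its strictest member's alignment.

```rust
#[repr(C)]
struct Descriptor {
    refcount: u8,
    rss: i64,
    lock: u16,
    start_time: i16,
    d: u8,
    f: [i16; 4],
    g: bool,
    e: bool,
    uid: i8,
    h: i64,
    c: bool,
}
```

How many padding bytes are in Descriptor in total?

@0: refcount [1B, align 1] → 1
+7 pad (align 8)
@8: rss [8B, align 8] → 16
@16: lock [2B, align 2] → 18
@18: start_time [2B, align 2] → 20
@20: d [1B, align 1] → 21
+1 pad (align 2)
@22: f [8B, align 2] → 30
@30: g [1B, align 1] → 31
@31: e [1B, align 1] → 32
@32: uid [1B, align 1] → 33
+7 pad (align 8)
@40: h [8B, align 8] → 48
@48: c [1B, align 1] → 49
+7 tail pad (align 8)
size 56, align 8
data bytes 34, size 56 → padding 22

22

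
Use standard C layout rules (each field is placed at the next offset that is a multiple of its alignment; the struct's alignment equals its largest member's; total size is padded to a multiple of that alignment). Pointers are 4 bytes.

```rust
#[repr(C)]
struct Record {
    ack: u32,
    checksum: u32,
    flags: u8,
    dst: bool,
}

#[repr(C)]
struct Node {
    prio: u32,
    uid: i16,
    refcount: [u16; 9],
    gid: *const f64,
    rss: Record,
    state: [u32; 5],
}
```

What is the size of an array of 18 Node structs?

1080

Record: @0: ack [4B, align 4] → 4; @4: checksum [4B, align 4] → 8; @8: flags [1B, align 1] → 9; @9: dst [1B, align 1] → 10; +2 tail pad (align 4); size 12, align 4
@0: prio [4B, align 4] → 4
@4: uid [2B, align 2] → 6
@6: refcount [18B, align 2] → 24
@24: gid [4B, align 4] → 28
@28: rss [12B, align 4] → 40
@40: state [20B, align 4] → 60
size 60, align 4
array of 18: 18 × 60 = 1080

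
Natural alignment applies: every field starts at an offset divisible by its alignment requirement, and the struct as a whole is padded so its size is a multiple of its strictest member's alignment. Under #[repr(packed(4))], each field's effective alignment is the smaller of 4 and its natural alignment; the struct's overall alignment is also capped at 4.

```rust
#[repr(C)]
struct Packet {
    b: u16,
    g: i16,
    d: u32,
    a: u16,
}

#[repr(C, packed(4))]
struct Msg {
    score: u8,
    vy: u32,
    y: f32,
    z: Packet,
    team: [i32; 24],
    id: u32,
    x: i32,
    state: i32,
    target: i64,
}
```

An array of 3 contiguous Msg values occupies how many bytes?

420

Packet: b at 0 (size 2, align 2) → ends 2; g at 2 (size 2, align 2) → ends 4; d at 4 (size 4, align 4) → ends 8; a at 8 (size 2, align 2) → ends 10; tail pad 2 to reach multiple of 4; total 12 bytes, alignment 4
score at 0 (size 1, align 1) → ends 1
pad 3 to align 4 for vy
vy at 4 (size 4, align 4) → ends 8
y at 8 (size 4, align 4) → ends 12
z at 12 (size 12, align 4) → ends 24
team at 24 (size 96, align 4) → ends 120
id at 120 (size 4, align 4) → ends 124
x at 124 (size 4, align 4) → ends 128
state at 128 (size 4, align 4) → ends 132
target at 132 (size 8, align 4) → ends 140
total 140 bytes, alignment 4
array of 3: 3 × 140 = 420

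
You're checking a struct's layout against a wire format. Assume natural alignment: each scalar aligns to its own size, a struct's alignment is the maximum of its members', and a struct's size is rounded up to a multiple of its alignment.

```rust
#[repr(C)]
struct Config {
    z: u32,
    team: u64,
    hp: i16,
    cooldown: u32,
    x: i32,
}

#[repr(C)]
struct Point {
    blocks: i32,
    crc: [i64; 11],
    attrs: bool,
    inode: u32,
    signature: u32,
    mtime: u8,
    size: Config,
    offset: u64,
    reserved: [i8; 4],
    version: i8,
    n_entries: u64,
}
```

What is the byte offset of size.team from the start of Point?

Config: 0..4  z  (4B, 4-aligned); 4..8  -- padding (4B); 8..16  team  (8B, 8-aligned); 16..18  hp  (2B, 2-aligned); 18..20  -- padding (2B); 20..24  cooldown  (4B, 4-aligned); 24..28  x  (4B, 4-aligned); 28..32  -- tail padding (4B); sizeof = 32, alignof = 8
0..4  blocks  (4B, 4-aligned)
4..8  -- padding (4B)
8..96  crc  (88B, 8-aligned)
96..97  attrs  (1B, 1-aligned)
97..100  -- padding (3B)
100..104  inode  (4B, 4-aligned)
104..108  signature  (4B, 4-aligned)
108..109  mtime  (1B, 1-aligned)
109..112  -- padding (3B)
112..144  size  (32B, 8-aligned)
within Config: team at 8
112 + 8 = 120

120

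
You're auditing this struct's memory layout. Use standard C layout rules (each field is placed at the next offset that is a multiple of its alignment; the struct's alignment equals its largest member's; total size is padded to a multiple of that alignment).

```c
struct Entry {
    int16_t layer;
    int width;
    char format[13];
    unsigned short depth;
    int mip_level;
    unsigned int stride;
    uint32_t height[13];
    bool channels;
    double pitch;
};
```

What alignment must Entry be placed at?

member alignments: layer=2, width=4, format=1, depth=2, mip_level=4, stride=4, height=4, channels=1, pitch=8
max = 8

8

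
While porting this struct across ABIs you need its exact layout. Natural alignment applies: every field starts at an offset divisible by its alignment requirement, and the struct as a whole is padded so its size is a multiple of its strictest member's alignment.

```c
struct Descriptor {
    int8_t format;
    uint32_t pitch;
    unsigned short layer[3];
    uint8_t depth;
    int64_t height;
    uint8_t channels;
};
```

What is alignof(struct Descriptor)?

member alignments: format=1, pitch=4, layer=2, depth=1, height=8, channels=1
max = 8

8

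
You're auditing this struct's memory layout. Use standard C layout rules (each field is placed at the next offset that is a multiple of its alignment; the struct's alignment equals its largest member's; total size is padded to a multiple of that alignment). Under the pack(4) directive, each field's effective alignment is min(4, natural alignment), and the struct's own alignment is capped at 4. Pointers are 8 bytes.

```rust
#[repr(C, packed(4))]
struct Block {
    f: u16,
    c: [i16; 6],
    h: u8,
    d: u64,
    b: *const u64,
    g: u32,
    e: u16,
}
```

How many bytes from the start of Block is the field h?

14

@0: f [2B, align 2] → 2
@2: c [12B, align 2] → 14
@14: h [1B, align 1] → 15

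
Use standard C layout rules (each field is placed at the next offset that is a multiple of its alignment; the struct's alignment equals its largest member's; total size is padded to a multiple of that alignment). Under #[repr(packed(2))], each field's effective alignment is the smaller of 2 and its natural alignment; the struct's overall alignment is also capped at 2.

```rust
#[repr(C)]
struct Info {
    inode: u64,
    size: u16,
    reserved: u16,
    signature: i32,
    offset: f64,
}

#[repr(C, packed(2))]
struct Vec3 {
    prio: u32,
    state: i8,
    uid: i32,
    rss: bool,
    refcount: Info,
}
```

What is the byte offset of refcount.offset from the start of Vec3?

Info: 0..8  inode  (8B, 8-aligned); 8..10  size  (2B, 2-aligned); 10..12  reserved  (2B, 2-aligned); 12..16  signature  (4B, 4-aligned); 16..24  offset  (8B, 8-aligned); sizeof = 24, alignof = 8
0..4  prio  (4B, 2-aligned)
4..5  state  (1B, 1-aligned)
5..6  -- padding (1B)
6..10  uid  (4B, 2-aligned)
10..11  rss  (1B, 1-aligned)
11..12  -- padding (1B)
12..36  refcount  (24B, 2-aligned)
within Info: offset at 16
12 + 16 = 28

28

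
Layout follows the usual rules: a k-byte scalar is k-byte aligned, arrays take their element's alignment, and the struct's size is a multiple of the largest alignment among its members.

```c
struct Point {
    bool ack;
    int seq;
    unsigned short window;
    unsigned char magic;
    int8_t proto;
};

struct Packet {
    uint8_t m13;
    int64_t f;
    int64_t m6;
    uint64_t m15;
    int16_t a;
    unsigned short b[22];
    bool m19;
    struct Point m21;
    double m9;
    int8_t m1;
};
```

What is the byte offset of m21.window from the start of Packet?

88

Point: ack at 0 (size 1, align 1) → ends 1; pad 3 to align 4 for seq; seq at 4 (size 4, align 4) → ends 8; window at 8 (size 2, align 2) → ends 10; magic at 10 (size 1, align 1) → ends 11; proto at 11 (size 1, align 1) → ends 12; total 12 bytes, alignment 4
m13 at 0 (size 1, align 1) → ends 1
pad 7 to align 8 for f
f at 8 (size 8, align 8) → ends 16
m6 at 16 (size 8, align 8) → ends 24
m15 at 24 (size 8, align 8) → ends 32
a at 32 (size 2, align 2) → ends 34
b at 34 (size 44, align 2) → ends 78
m19 at 78 (size 1, align 1) → ends 79
pad 1 to align 4 for m21
m21 at 80 (size 12, align 4) → ends 92
within Point: window at 8
80 + 8 = 88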